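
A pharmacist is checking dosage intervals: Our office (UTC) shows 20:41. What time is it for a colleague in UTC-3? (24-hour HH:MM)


Local time: 20:41 at UTC (offset 0h)
Target zone: UTC-3 (offset -3h)
Difference: -3 - (0) = -3 hours
Calculation: 20 + (-3) = 17
Result: 17:41

17:41


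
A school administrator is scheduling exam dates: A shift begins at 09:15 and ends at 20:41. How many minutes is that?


Start time: 09:15 = 555 minutes from midnight
End time: 20:41 = 1241 minutes from midnight
Difference: 1241 - 555 = 686 minutes
That is 11 hours and 26 minutes

686


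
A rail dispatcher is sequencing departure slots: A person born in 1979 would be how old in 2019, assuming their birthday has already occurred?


Birth year: 1979
Current year: 2019
Age = current year - birth year
Age = 2019 - 1979 = 40

40


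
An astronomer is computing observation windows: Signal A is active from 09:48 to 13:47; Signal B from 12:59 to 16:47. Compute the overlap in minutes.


Interval A: [588, 827] minutes from midnight
Interval B: [779, 1007] minutes from midnight
Overlap start = max(588, 779) = 779
Overlap end = min(827, 1007) = 827
Overlap = 827 - 779 = 48 minutes

48


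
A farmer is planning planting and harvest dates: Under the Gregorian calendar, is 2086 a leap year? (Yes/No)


Year: 2086
Divisible by 4? 2086 / 4 = 521.5 -> No
Not divisible by 4, so NOT a leap year

No


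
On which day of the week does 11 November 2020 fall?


Date: 2020-11-11
January 1, 2020 is a Wednesday
Day of year: 316
Offset from Jan 1: 315 days
315 mod 7 = 0
Result: Wednesday

Wednesday


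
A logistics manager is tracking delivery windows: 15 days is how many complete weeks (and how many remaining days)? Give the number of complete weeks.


Total days: 15
Days per week: 7
Division: 15 / 7 = 2 remainder 1
Complete weeks: 2
Remaining days: 1

2


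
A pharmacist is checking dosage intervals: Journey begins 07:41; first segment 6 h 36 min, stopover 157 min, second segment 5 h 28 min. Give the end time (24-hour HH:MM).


Depart: 07:41
Leg 1: +396 min -> 14:17
Layover: +157 min -> 16:54
Leg 2: +328 min -> 22:22
Total travel: 881 minutes = 14h 41m
Arrival: 22:22

22:22


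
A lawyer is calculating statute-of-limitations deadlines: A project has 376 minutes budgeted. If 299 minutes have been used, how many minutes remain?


Total budget: 376 minutes
Time used: 299 minutes
Remaining: 376 - 299 = 77 minutes
Percent used: 79.5%
Percent remaining: 20.5%

77


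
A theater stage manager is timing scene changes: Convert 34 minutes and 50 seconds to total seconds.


Minutes: 34
Extra seconds: 50
Seconds per minute: 60
Minutes to seconds: 34 x 60 = 2040
Total: 2040 + 50 = 2090

2090


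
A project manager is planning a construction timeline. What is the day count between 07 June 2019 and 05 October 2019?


Start date: 2019-06-07
End date: 2019-10-05
Jun 2019: +24 days
Jul 2019: +31 days
Aug 2019: +31 days
Sep 2019: +30 days
Oct 2019: +4 days
Total: 120 days

120


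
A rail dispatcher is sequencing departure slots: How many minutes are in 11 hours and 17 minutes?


Hours: 11
Extra minutes: 17
Minutes per hour: 60
Hours to minutes: 11 x 60 = 660
Total: 660 + 17 = 677

677


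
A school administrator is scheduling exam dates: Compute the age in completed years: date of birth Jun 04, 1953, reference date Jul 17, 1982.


Birth: 1953-06-04
Reference: 1982-07-17
Year difference: 1982 - 1953 = 29
Has birthday (06-04) occurred by 07-17? Yes
Age in full years: 29

29


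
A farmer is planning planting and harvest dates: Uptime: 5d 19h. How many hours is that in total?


Days: 5
Extra hours: 19
Hours per day: 24
Days to hours: 5 x 24 = 120
Total: 120 + 19 = 139

139


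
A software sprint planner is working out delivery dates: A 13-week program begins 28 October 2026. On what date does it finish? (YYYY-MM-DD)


Start: 2026-10-28
Weeks to add: 13
Convert to days: 13 x 7 = 91 days
Add 91 days to 2026-10-28
Result: 2027-01-27

2027-01-27


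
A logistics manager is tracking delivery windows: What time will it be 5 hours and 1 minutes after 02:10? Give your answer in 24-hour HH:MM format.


Start time: 02:10
Adding: 5 hours 1 minutes
Minutes: 10 + 1 = 11
Hours: 2 + 5 + 0 = 7
Result: 07:11

07:11


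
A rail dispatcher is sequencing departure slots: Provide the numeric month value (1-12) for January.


Calendar month order:
1. January <--
2. February
January is month number 1

1


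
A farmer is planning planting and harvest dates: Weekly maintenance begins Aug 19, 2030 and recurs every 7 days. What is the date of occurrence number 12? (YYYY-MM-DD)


First occurrence: 2030-08-19 (occurrence 1)
Each occurrence is 7 days after the previous.
Occurrence 12 is 11 weeks after the first.
11 weeks = 77 days
2030-08-19 + 77 days = 2030-11-04

2030-11-04


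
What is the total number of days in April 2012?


Month: April
Year: 2012
April is a 30-day month
Total: 30 days

30


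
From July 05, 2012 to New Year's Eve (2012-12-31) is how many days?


Start: July 05, 2012
End: December 31, 2012
Days left in July: 26
August: 31
September: 30
October: 31
November: 30
... plus remaining months
Sum of remaining months: 153
Total: 26 + 153 = 179

179


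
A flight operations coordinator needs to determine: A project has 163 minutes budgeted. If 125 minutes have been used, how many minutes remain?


Total budget: 163 minutes
Time used: 125 minutes
Remaining: 163 - 125 = 38 minutes
Percent used: 76.7%
Percent remaining: 23.3%

38


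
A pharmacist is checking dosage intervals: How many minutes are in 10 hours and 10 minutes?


Hours: 10
Minutes: 10
Convert hours to minutes: 10 x 60 = 600
Add remaining minutes: 600 + 10 = 610

610


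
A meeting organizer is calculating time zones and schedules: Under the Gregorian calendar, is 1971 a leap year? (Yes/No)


Year: 1971
Divisible by 4? 1971 / 4 = 492.75 -> No
Not divisible by 4, so NOT a leap year

No


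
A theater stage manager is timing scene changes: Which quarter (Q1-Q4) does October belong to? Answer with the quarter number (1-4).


Month: October (month 10)
Q1: January-March (months 1-3)
Q2: April-June (months 4-6)
Q3: July-September (months 7-9)
Q4: October-December (months 10-12)
Month 10 falls in Q4

4


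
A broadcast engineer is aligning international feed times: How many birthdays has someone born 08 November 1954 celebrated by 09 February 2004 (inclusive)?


Birth: 1954-11-08
Reference: 2004-02-09
Year difference: 2004 - 1954 = 50
Has birthday (11-08) occurred by 02-09? No
Birthday not yet reached this year -> subtract 1
Age in full years: 49

49


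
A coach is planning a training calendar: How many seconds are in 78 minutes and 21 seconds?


Minutes: 78
Seconds: 21
Convert minutes to seconds: 78 x 60 = 4680
Add remaining seconds: 4680 + 21 = 4701

4701


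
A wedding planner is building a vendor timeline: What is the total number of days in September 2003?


Month: September
Year: 2003
September is a 30-day month
Total: 30 days

30


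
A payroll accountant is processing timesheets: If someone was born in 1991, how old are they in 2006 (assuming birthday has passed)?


Birth year: 1991
Current year: 2006
Age = current year - birth year
Age = 2006 - 1991 = 15

15


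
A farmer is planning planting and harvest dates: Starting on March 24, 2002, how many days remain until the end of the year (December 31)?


Start: March 24, 2002
End: December 31, 2002
Days left in March: 7
April: 30
May: 31
June: 30
July: 31
... plus remaining months
Sum of remaining months: 275
Total: 7 + 275 = 282

282


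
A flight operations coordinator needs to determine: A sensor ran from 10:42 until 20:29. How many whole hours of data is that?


Start: 10:42
End: 20:29
Hour difference: 20 - 10 = 10 hours
Minute difference: 29 - 42 = -13 minutes
Total minutes: 587
Complete hours: 587 / 60 = 9 (remainder 47)

9


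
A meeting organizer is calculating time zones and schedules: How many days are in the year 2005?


Year: 2005
Check leap year rules:
Divisible by 4? No
2005 is not a leap year
Days: 365

365


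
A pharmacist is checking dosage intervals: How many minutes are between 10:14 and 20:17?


Start time: 10:14 = 614 minutes from midnight
End time: 20:17 = 1217 minutes from midnight
Difference: 1217 - 614 = 603 minutes
That is 10 hours and 3 minutes

603


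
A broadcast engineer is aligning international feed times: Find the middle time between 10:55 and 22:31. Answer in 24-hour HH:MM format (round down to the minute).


Start time: 10:55 = 655 minutes from midnight
End time: 22:31 = 1351 minutes from midnight
Sum: 655 + 1351 = 2006
Midpoint: 2006 / 2 = 1003 minutes
Convert: 1003 / 60 = 16 hours, 43 minutes
Result: 16:43

16:43


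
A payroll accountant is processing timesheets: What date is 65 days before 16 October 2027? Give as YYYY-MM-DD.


Start: 2027-10-16
Subtracting 65 days
Days already passed in October: 16
After going back through October: 49 more days to subtract
September 2027: 30 days, 19 remaining
August 2027 has 31 days, need 19
Result: 2027-08-12

2027-08-12


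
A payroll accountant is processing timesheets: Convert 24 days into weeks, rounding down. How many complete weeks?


Total days: 24
Days per week: 7
Division: 24 / 7 = 3 remainder 3
Complete weeks: 3
Remaining days: 3

3


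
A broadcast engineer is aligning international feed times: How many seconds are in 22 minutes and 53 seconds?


Minutes: 22
Extra seconds: 53
Seconds per minute: 60
Minutes to seconds: 22 x 60 = 1320
Total: 1320 + 53 = 1373

1373


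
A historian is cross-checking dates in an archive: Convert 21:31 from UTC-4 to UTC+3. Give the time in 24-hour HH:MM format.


Local time: 21:31 at UTC-4 (offset -4h)
Target zone: UTC+3 (offset 3h)
Difference: 3 - (-4) = 7 hours
Calculation: 21 + (7) = 28
Wraparound: (28) mod 24 = 4
Result: 04:31

04:31


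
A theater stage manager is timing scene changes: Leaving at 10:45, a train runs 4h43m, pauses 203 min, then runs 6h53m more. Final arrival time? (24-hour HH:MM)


Depart: 10:45
Leg 1: +283 min -> 15:28
Layover: +203 min -> 18:51
Leg 2: +413 min -> 01:44
Total travel: 899 minutes = 14h 59m
Arrival: 01:44

01:44


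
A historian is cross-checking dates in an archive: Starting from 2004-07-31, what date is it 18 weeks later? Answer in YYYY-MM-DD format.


Start: 2004-07-31
Weeks to add: 18
Convert to days: 18 x 7 = 126 days
Add 126 days to 2004-07-31
Result: 2004-12-04

2004-12-04


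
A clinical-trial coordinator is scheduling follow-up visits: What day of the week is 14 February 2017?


Date: 2017-02-14
January 1, 2017 is a Sunday
Day of year: 45
Offset from Jan 1: 44 days
44 mod 7 = 2
Result: Tuesday

Tuesday


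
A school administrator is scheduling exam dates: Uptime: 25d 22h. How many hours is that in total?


Days: 25
Extra hours: 22
Hours per day: 24
Days to hours: 25 x 24 = 600
Total: 600 + 22 = 622

622


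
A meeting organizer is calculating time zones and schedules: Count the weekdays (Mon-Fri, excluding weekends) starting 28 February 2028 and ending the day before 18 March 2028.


Start: 2028-02-28 (Monday)
End (exclusive): 2028-03-18 (Saturday)
Total calendar days: 19
Full weeks: 19 // 7 = 2 -> 10 weekdays
Remaining 5 days starting on Monday:
  Mon(w), Tue(w), Wed(w), Thu(w), Fri(w) -> 5 weekdays
Total business days: 10 + 5 = 15

15


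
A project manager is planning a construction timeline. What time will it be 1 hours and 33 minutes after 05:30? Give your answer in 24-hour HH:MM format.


Start time: 05:30
Adding: 1 hours 33 minutes
Minutes: 30 + 33 = 63
Minute overflow: 63 >= 60, so carry 1 hour, minutes = 3
Hours: 5 + 1 + 1 = 7
Result: 07:03

07:03


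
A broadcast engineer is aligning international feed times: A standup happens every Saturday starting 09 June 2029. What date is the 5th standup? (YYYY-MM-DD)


First occurrence: 2029-06-09 (occurrence 1)
Each occurrence is 7 days after the previous.
Occurrence 5 is 4 weeks after the first.
4 weeks = 28 days
2029-06-09 + 28 days = 2029-07-07

2029-07-07


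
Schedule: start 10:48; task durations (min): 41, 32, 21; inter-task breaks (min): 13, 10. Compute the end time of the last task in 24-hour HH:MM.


Start: 10:48 = 648 min from midnight
  after task 1 (41 min): 11:29
  after break (13 min): 11:42
  after task 2 (32 min): 12:14
  after break (10 min): 12:24
  after task 3 (21 min): 12:45
Total elapsed: 117 minutes
End time: 12:45

12:45


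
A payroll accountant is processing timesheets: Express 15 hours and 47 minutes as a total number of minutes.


Hours: 15
Extra minutes: 47
Minutes per hour: 60
Hours to minutes: 15 x 60 = 900
Total: 900 + 47 = 947

947


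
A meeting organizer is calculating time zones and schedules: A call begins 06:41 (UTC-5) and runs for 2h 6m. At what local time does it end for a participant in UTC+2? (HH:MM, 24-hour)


Start: 06:41 in UTC-5
Step 1 - add duration:
  minutes: 41 + 6 = 47
  hours: 6 + 2 + 0 = 8
  end in UTC-5: 08:47
Step 2 - convert UTC-5 -> UTC+2:
  offset difference: 2 - (-5) = 7 hours
  8 + (7) = 15 -> mod 24 = 15
Result: 15:47 in UTC+2

15:47


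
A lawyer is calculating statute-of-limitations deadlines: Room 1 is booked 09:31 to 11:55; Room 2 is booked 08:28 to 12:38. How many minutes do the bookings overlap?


Interval A: [571, 715] minutes from midnight
Interval B: [508, 758] minutes from midnight
Overlap start = max(571, 508) = 571
Overlap end = min(715, 758) = 715
Overlap = 715 - 571 = 144 minutes

144


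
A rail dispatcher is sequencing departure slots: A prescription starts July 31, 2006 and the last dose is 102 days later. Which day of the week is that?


Start: 2006-07-31 (Monday)
Step 1 - find target date: add 102 days
  2006-07-31 + 102 days = 2006-11-10
Step 2 - day of week:
  102 mod 7 = 4
  Monday + 4 days -> Friday
Result: Friday (2006-11-10)

Friday


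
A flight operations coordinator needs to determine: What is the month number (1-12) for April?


Calendar month order:
3. March
4. April <--
5. May
April is month number 4

4


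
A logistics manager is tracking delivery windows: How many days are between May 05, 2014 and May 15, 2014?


Start date: 2014-05-05
End date: 2014-05-15
May 2014: +10 days
Total: 10 days

10


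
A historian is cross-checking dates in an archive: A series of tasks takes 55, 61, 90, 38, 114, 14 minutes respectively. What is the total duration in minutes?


Durations: 55, 61, 90, 38, 114, 14
Running sum: 55
+ 61 = 116
+ 90 = 206
+ 38 = 244
+ 114 = 358
+ 14 = 372
Total duration: 372 minutes
That is 6 hours and 12 minutes

372


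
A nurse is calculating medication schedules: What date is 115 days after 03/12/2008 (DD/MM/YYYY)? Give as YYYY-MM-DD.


Start: 2008-12-03
Adding 115 days
Days remaining in December: 28
After December: 87 days still to add
January 2009: 31 days, 56 remaining
February 2009: 28 days, 28 remaining
March 2009 has 31 days, need 28
Result: 2009-03-28

2009-03-28


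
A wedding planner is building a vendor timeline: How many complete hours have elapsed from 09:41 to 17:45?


Start: 09:41
End: 17:45
Hour difference: 17 - 9 = 8 hours
Minute difference: 45 - 41 = 4 minutes
Total minutes: 484
Complete hours: 484 / 60 = 8 (remainder 4)

8


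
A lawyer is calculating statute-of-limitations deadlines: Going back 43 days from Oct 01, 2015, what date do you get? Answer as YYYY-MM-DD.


Start: 2015-10-01
Subtracting 43 days
Days already passed in October: 1
After going back through October: 42 more days to subtract
September 2015: 30 days, 12 remaining
August 2015 has 31 days, need 12
Result: 2015-08-19

2015-08-19


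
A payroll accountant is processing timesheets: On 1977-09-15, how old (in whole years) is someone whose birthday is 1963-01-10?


Birth: 1963-01-10
Reference: 1977-09-15
Year difference: 1977 - 1963 = 14
Has birthday (01-10) occurred by 09-15? Yes
Age in full years: 14

14


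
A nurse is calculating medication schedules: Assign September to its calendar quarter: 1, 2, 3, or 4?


Month: September (month 9)
Q1: January-March (months 1-3)
Q2: April-June (months 4-6)
Q3: July-September (months 7-9)
Q4: October-December (months 10-12)
Month 9 falls in Q3

3


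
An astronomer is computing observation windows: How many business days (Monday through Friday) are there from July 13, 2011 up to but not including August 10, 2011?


Start: 2011-07-13 (Wednesday)
End (exclusive): 2011-08-10 (Wednesday)
Total calendar days: 28
Full weeks: 28 // 7 = 4 -> 20 weekdays
Remaining 0 days starting on Wednesday:
Total business days: 20 + 0 = 20

20


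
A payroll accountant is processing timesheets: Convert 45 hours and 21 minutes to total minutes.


Hours: 45
Extra minutes: 21
Minutes per hour: 60
Hours to minutes: 45 x 60 = 2700
Total: 2700 + 21 = 2721

2721


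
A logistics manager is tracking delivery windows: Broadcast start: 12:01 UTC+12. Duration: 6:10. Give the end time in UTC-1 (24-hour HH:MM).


Start: 12:01 in UTC+12
Step 1 - add duration:
  minutes: 1 + 10 = 11
  hours: 12 + 6 + 0 = 18
  end in UTC+12: 18:11
Step 2 - convert UTC+12 -> UTC-1:
  offset difference: -1 - (12) = -13 hours
  18 + (-13) = 5 -> mod 24 = 5
Result: 05:11 in UTC-1

05:11


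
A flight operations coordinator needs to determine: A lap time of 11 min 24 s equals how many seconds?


Minutes: 11
Seconds: 24
Convert minutes to seconds: 11 x 60 = 660
Add remaining seconds: 660 + 24 = 684

684


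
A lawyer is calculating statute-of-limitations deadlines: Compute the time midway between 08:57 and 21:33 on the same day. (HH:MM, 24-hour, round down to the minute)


Start time: 08:57 = 537 minutes from midnight
End time: 21:33 = 1293 minutes from midnight
Sum: 537 + 1293 = 1830
Midpoint: 1830 / 2 = 915 minutes
Convert: 915 / 60 = 15 hours, 15 minutes
Result: 15:15

15:15


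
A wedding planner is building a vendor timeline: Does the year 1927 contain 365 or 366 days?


Year: 1927
Check leap year rules:
Divisible by 4? No
1927 is not a leap year
Days: 365

365


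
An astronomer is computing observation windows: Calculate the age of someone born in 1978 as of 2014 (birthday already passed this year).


Birth year: 1978
Current year: 2014
Age = current year - birth year
Age = 2014 - 1978 = 36

36


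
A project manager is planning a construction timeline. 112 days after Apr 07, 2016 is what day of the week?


Start: 2016-04-07 (Thursday)
Step 1 - find target date: add 112 days
  2016-04-07 + 112 days = 2016-07-28
Step 2 - day of week:
  112 mod 7 = 0
  Thursday + 0 days -> Thursday
Result: Thursday (2016-07-28)

Thursday


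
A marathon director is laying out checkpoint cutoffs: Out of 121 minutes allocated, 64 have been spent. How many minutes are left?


Total budget: 121 minutes
Time used: 64 minutes
Remaining: 121 - 64 = 57 minutes
Percent used: 52.9%
Percent remaining: 47.1%

57


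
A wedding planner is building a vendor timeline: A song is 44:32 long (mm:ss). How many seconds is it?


Minutes: 44
Extra seconds: 32
Seconds per minute: 60
Minutes to seconds: 44 x 60 = 2640
Total: 2640 + 32 = 2672

2672


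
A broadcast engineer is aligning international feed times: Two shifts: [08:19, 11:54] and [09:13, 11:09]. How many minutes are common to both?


Interval A: [499, 714] minutes from midnight
Interval B: [553, 669] minutes from midnight
Overlap start = max(499, 553) = 553
Overlap end = min(714, 669) = 669
Overlap = 669 - 553 = 116 minutes

116


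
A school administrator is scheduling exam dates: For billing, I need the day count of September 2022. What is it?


Month: September
Year: 2022
September is a 30-day month
Total: 30 days

30


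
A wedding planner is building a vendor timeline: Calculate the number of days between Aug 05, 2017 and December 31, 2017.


Start: August 05, 2017
End: December 31, 2017
Days left in August: 26
September: 30
October: 31
November: 30
December: 31
Sum of remaining months: 122
Total: 26 + 122 = 148

148


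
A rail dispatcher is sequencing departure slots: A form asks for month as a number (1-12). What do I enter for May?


Calendar month order:
4. April
5. May <--
6. June
May is month number 5

5


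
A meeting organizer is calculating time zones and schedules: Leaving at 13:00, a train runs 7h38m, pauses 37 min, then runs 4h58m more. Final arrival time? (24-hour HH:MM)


Depart: 13:00
Leg 1: +458 min -> 20:38
Layover: +37 min -> 21:15
Leg 2: +298 min -> 02:13
Total travel: 793 minutes = 13h 13m
Arrival: 02:13

02:13


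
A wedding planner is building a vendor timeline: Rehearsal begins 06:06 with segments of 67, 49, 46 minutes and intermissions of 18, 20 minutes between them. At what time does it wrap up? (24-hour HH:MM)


Start: 06:06 = 366 min from midnight
  after task 1 (67 min): 07:13
  after break (18 min): 07:31
  after task 2 (49 min): 08:20
  after break (20 min): 08:40
  after task 3 (46 min): 09:26
Total elapsed: 200 minutes
End time: 09:26

09:26


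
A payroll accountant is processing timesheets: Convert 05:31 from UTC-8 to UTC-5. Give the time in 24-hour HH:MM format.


Local time: 05:31 at UTC-8 (offset -8h)
Target zone: UTC-5 (offset -5h)
Difference: -5 - (-8) = 3 hours
Calculation: 5 + (3) = 8
Result: 08:31

08:31


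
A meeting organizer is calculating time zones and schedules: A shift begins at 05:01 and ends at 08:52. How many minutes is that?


Start time: 05:01 = 301 minutes from midnight
End time: 08:52 = 532 minutes from midnight
Difference: 532 - 301 = 231 minutes
That is 3 hours and 51 minutes

231


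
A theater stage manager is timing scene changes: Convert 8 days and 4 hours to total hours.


Days: 8
Extra hours: 4
Hours per day: 24
Days to hours: 8 x 24 = 192
Total: 192 + 4 = 196

196


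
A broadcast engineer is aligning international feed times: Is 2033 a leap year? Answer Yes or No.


Year: 2033
Divisible by 4? 2033 / 4 = 508.25 -> No
Not divisible by 4, so NOT a leap year

No


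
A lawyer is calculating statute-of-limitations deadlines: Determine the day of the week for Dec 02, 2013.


Date: 2013-12-02
January 1, 2013 is a Tuesday
Day of year: 336
Offset from Jan 1: 335 days
335 mod 7 = 6
Result: Monday

Monday


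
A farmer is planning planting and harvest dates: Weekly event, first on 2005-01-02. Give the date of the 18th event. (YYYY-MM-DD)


First occurrence: 2005-01-02 (occurrence 1)
Each occurrence is 7 days after the previous.
Occurrence 18 is 17 weeks after the first.
17 weeks = 119 days
2005-01-02 + 119 days = 2005-05-01

2005-05-01


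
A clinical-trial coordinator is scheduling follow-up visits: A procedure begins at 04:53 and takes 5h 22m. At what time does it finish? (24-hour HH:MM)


Start time: 04:53
Adding: 5 hours 22 minutes
Minutes: 53 + 22 = 75
Minute overflow: 75 >= 60, so carry 1 hour, minutes = 15
Hours: 4 + 5 + 1 = 10
Result: 10:15

10:15


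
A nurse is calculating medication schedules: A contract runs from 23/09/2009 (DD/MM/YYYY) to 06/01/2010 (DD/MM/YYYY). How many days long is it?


Start date: 2009-09-23
End date: 2010-01-06
Sep 2009: +8 days
Oct 2009: +31 days
Nov 2009: +30 days
Dec 2009: +31 days
Jan 2010: +5 days
Total: 105 days

105


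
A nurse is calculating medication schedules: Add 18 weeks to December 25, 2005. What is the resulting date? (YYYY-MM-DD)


Start: 2005-12-25
Weeks to add: 18
Convert to days: 18 x 7 = 126 days
Add 126 days to 2005-12-25
Result: 2006-04-30

2006-04-30


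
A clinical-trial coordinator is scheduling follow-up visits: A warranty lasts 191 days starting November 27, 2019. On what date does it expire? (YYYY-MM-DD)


Start: 2019-11-27
Adding 191 days
Days remaining in November: 3
After November: 188 days still to add
December 2019: 31 days, 157 remaining
January 2020: 31 days, 126 remaining
February 2020: 29 days, 97 remaining
March 2020: 31 days, 66 remaining
Result: 2020-06-05

2020-06-05


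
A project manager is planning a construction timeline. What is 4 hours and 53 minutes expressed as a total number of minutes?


Hours: 4
Minutes: 53
Convert hours to minutes: 4 x 60 = 240
Add remaining minutes: 240 + 53 = 293

293


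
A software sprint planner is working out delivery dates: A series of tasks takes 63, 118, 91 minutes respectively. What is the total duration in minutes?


Durations: 63, 118, 91
Running sum: 63
+ 118 = 181
+ 91 = 272
Total duration: 272 minutes
That is 4 hours and 32 minutes

272


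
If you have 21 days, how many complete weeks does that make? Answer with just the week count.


Total days: 21
Days per week: 7
Division: 21 / 7 = 3 remainder 0
Complete weeks: 3
Remaining days: 0

3


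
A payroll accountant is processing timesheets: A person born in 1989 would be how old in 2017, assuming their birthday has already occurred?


Birth year: 1989
Current year: 2017
Age = current year - birth year
Age = 2017 - 1989 = 28

28


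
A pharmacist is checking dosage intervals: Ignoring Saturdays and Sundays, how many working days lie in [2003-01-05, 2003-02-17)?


Start: 2003-01-05 (Sunday)
End (exclusive): 2003-02-17 (Monday)
Total calendar days: 43
Full weeks: 43 // 7 = 6 -> 30 weekdays
Remaining 1 days starting on Sunday:
  Sun(-) -> 0 weekdays
Total business days: 30 + 0 = 30

30


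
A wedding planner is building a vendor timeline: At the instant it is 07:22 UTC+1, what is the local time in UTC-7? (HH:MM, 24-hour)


Local time: 07:22 at UTC+1 (offset 1h)
Target zone: UTC-7 (offset -7h)
Difference: -7 - (1) = -8 hours
Calculation: 7 + (-8) = -1
Wraparound: (-1) mod 24 = 23
Result: 23:22

23:22


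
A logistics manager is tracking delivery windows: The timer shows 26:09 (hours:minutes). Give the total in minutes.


Hours: 26
Minutes: 9
Convert hours to minutes: 26 x 60 = 1560
Add remaining minutes: 1560 + 9 = 1569

1569


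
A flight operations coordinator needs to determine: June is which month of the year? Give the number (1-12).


Calendar month order:
5. May
6. June <--
7. July
June is month number 6

6


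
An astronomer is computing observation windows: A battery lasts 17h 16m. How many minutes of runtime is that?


Hours: 17
Extra minutes: 16
Minutes per hour: 60
Hours to minutes: 17 x 60 = 1020
Total: 1020 + 16 = 1036

1036


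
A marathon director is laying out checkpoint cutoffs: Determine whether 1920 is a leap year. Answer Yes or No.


Year: 1920
Divisible by 4? 1920 / 4 = 480.0 -> Yes
Divisible by 100? 1920 / 100 = 19.2 -> No
Divisible by 4 but not 100, so it IS a leap year

Yes


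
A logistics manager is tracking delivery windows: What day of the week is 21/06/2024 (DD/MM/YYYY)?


Date: 2024-06-21
January 1, 2024 is a Monday
Day of year: 173
Offset from Jan 1: 172 days
172 mod 7 = 4
Result: Friday

Friday


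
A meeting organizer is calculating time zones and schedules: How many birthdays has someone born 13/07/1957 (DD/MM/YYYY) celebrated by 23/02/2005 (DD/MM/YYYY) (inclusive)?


Birth: 1957-07-13
Reference: 2005-02-23
Year difference: 2005 - 1957 = 48
Has birthday (07-13) occurred by 02-23? No
Birthday not yet reached this year -> subtract 1
Age in full years: 47

47


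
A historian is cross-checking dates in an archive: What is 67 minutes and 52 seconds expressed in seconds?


Minutes: 67
Extra seconds: 52
Seconds per minute: 60
Minutes to seconds: 67 x 60 = 4020
Total: 4020 + 52 = 4072

4072


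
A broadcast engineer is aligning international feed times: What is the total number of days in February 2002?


Month: February
Year: 2002
2002 is not a leap year
February has 28 days
Total: 28 days

28


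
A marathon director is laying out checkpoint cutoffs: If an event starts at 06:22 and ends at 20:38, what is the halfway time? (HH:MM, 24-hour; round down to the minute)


Start time: 06:22 = 382 minutes from midnight
End time: 20:38 = 1238 minutes from midnight
Sum: 382 + 1238 = 1620
Midpoint: 1620 / 2 = 810 minutes
Convert: 810 / 60 = 13 hours, 30 minutes
Result: 13:30

13:30


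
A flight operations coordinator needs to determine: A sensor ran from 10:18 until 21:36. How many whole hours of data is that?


Start: 10:18
End: 21:36
Hour difference: 21 - 10 = 11 hours
Minute difference: 36 - 18 = 18 minutes
Total minutes: 678
Complete hours: 678 / 60 = 11 (remainder 18)

11


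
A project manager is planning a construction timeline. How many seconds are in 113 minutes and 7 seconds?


Minutes: 113
Seconds: 7
Convert minutes to seconds: 113 x 60 = 6780
Add remaining seconds: 6780 + 7 = 6787

6787


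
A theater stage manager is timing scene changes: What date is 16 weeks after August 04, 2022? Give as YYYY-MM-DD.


Start: 2022-08-04
Weeks to add: 16
Convert to days: 16 x 7 = 112 days
Add 112 days to 2022-08-04
Result: 2022-11-24

2022-11-24


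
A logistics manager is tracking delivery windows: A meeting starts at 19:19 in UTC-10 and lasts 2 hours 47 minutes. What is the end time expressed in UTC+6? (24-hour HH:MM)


Start: 19:19 in UTC-10
Step 1 - add duration:
  minutes: 19 + 47 = 66 (carry 1h)
  hours: 19 + 2 + 1 = 22
  end in UTC-10: 22:06
Step 2 - convert UTC-10 -> UTC+6:
  offset difference: 6 - (-10) = 16 hours
  22 + (16) = 38 -> mod 24 = 14
Result: 14:06 in UTC+6

14:06


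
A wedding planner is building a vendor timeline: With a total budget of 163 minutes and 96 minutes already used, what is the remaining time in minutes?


Total budget: 163 minutes
Time used: 96 minutes
Remaining: 163 - 96 = 67 minutes
Percent used: 58.9%
Percent remaining: 41.1%

67


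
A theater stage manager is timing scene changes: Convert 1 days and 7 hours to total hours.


Days: 1
Extra hours: 7
Hours per day: 24
Days to hours: 1 x 24 = 24
Total: 24 + 7 = 31

31


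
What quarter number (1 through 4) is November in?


Month: November (month 11)
Q1: January-March (months 1-3)
Q2: April-June (months 4-6)
Q3: July-September (months 7-9)
Q4: October-December (months 10-12)
Month 11 falls in Q4

4


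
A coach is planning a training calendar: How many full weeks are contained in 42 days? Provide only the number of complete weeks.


Total days: 42
Days per week: 7
Division: 42 / 7 = 6 remainder 0
Complete weeks: 6
Remaining days: 0

6


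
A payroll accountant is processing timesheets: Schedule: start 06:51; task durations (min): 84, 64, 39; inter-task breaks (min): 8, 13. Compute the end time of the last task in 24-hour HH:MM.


Start: 06:51 = 411 min from midnight
  after task 1 (84 min): 08:15
  after break (8 min): 08:23
  after task 2 (64 min): 09:27
  after break (13 min): 09:40
  after task 3 (39 min): 10:19
Total elapsed: 208 minutes
End time: 10:19

10:19


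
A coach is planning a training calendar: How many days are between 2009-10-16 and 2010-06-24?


Start date: 2009-10-16
End date: 2010-06-24
Oct 2009: +16 days
Nov 2009: +30 days
Dec 2009: +31 days
... (6 more months)
Total: 251 days

251


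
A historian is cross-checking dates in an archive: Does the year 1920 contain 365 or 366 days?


Year: 1920
Check leap year rules:
Divisible by 4? Yes
Divisible by 100? No
1920 is a leap year
Days: 366

366


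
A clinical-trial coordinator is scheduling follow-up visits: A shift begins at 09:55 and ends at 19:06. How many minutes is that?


Start time: 09:55 = 595 minutes from midnight
End time: 19:06 = 1146 minutes from midnight
Difference: 1146 - 595 = 551 minutes
That is 9 hours and 11 minutes

551


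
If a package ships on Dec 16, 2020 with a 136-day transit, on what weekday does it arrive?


Start: 2020-12-16 (Wednesday)
Step 1 - find target date: add 136 days
  2020-12-16 + 136 days = 2021-05-01
Step 2 - day of week:
  136 mod 7 = 3
  Wednesday + 3 days -> Saturday
Result: Saturday (2021-05-01)

Saturday


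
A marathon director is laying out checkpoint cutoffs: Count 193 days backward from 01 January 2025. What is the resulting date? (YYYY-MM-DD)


Start: 2025-01-01
Subtracting 193 days
Days already passed in January: 1
After going back through January: 192 more days to subtract
December 2024: 31 days, 161 remaining
November 2024: 30 days, 131 remaining
October 2024: 31 days, 100 remaining
September 2024: 30 days, 70 remaining
Result: 2024-06-22

2024-06-22


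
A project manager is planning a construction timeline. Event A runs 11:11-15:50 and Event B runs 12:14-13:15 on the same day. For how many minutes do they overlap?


Interval A: [671, 950] minutes from midnight
Interval B: [734, 795] minutes from midnight
Overlap start = max(671, 734) = 734
Overlap end = min(950, 795) = 795
Overlap = 795 - 734 = 61 minutes

61


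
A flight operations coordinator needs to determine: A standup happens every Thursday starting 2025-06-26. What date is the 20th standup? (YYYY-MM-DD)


First occurrence: 2025-06-26 (occurrence 1)
Each occurrence is 7 days after the previous.
Occurrence 20 is 19 weeks after the first.
19 weeks = 133 days
2025-06-26 + 133 days = 2025-11-06

2025-11-06


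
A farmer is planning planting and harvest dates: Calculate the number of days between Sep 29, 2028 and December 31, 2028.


Start: September 29, 2028
End: December 31, 2028
Days left in September: 1
October: 31
November: 30
December: 31
Sum of remaining months: 92
Total: 1 + 92 = 93

93


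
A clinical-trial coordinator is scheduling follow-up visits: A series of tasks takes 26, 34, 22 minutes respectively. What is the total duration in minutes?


Durations: 26, 34, 22
Running sum: 26
+ 34 = 60
+ 22 = 82
Total duration: 82 minutes
That is 1 hours and 22 minutes

82


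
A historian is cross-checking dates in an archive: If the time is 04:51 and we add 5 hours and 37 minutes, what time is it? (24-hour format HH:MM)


Start time: 04:51
Adding: 5 hours 37 minutes
Minutes: 51 + 37 = 88
Minute overflow: 88 >= 60, so carry 1 hour, minutes = 28
Hours: 4 + 5 + 1 = 10
Result: 10:28

10:28


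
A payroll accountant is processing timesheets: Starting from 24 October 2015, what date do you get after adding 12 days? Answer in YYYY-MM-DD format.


Start: 2015-10-24
Adding 12 days
Days remaining in October: 7
After October: 5 days still to add
November 2015 has 30 days, need 5
Result: 2015-11-05

2015-11-05


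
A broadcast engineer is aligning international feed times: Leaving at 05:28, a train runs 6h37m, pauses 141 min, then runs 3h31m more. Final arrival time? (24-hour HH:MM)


Depart: 05:28
Leg 1: +397 min -> 12:05
Layover: +141 min -> 14:26
Leg 2: +211 min -> 17:57
Total travel: 749 minutes = 12h 29m
Arrival: 17:57

17:57


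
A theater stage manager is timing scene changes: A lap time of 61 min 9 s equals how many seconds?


Minutes: 61
Seconds: 9
Convert minutes to seconds: 61 x 60 = 3660
Add remaining seconds: 3660 + 9 = 3669

3669


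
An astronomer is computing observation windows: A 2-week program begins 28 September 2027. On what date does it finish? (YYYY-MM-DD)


Start: 2027-09-28
Weeks to add: 2
Convert to days: 2 x 7 = 14 days
Add 14 days to 2027-09-28
Result: 2027-10-12

2027-10-12


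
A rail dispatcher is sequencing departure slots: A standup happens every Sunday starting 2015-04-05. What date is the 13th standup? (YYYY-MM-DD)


First occurrence: 2015-04-05 (occurrence 1)
Each occurrence is 7 days after the previous.
Occurrence 13 is 12 weeks after the first.
12 weeks = 84 days
2015-04-05 + 84 days = 2015-06-28

2015-06-28


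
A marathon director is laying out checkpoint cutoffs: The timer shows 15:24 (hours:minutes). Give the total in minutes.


Hours: 15
Minutes: 24
Convert hours to minutes: 15 x 60 = 900
Add remaining minutes: 900 + 24 = 924

924


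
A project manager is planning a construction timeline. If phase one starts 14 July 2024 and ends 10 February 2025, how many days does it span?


Start date: 2024-07-14
End date: 2025-02-10
Jul 2024: +18 days
Aug 2024: +31 days
Sep 2024: +30 days
... (5 more months)
Total: 211 days

211


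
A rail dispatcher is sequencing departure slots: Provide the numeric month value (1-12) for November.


Calendar month order:
10. October
11. November <--
12. December
November is month number 11

11


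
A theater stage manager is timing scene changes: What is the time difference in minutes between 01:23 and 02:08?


Start time: 01:23 = 83 minutes from midnight
End time: 02:08 = 128 minutes from midnight
Difference: 128 - 83 = 45 minutes
That is 0 hours and 45 minutes

45


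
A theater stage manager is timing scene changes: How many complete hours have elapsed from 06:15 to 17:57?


Start: 06:15
End: 17:57
Hour difference: 17 - 6 = 11 hours
Minute difference: 57 - 15 = 42 minutes
Total minutes: 702
Complete hours: 702 / 60 = 11 (remainder 42)

11


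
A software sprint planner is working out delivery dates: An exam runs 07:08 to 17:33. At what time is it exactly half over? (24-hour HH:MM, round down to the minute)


Start time: 07:08 = 428 minutes from midnight
End time: 17:33 = 1053 minutes from midnight
Sum: 428 + 1053 = 1481
Midpoint: 1481 / 2 = 740 minutes
Convert: 740 / 60 = 12 hours, 20 minutes
Result: 12:20

12:20


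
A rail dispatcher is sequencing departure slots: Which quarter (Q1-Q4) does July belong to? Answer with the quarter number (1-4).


Month: July (month 7)
Q1: January-March (months 1-3)
Q2: April-June (months 4-6)
Q3: July-September (months 7-9)
Q4: October-December (months 10-12)
Month 7 falls in Q3

3


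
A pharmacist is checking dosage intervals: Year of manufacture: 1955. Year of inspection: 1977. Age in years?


Birth year: 1955
Current year: 1977
Age = current year - birth year
Age = 1977 - 1955 = 22

22


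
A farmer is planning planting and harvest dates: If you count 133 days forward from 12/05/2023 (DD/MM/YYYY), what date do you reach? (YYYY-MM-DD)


Start: 2023-05-12
Adding 133 days
Days remaining in May: 19
After May: 114 days still to add
June 2023: 30 days, 84 remaining
July 2023: 31 days, 53 remaining
August 2023: 31 days, 22 remaining
September 2023 has 30 days, need 22
Result: 2023-09-22

2023-09-22


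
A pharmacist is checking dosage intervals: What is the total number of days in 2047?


Year: 2047
Check leap year rules:
Divisible by 4? No
2047 is not a leap year
Days: 365

365


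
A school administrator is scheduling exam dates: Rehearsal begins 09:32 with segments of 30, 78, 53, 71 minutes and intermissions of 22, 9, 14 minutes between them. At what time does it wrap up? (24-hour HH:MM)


Start: 09:32 = 572 min from midnight
  after task 1 (30 min): 10:02
  after break (22 min): 10:24
  after task 2 (78 min): 11:42
  after break (9 min): 11:51
  after task 3 (53 min): 12:44
  after break (14 min): 12:58
  after task 4 (71 min): 14:09
Total elapsed: 277 minutes
End time: 14:09

14:09


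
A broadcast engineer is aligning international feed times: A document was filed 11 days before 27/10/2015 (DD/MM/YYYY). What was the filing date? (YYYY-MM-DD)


Start: 2015-10-27
Subtracting 11 days
Days already passed in October: 27
Result: 2015-10-16

2015-10-16


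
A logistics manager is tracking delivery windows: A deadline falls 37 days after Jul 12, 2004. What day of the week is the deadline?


Start: 2004-07-12 (Monday)
Step 1 - find target date: add 37 days
  2004-07-12 + 37 days = 2004-08-18
Step 2 - day of week:
  37 mod 7 = 2
  Monday + 2 days -> Wednesday
Result: Wednesday (2004-08-18)

Wednesday


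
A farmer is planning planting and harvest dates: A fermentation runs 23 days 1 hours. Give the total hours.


Days: 23
Extra hours: 1
Hours per day: 24
Days to hours: 23 x 24 = 552
Total: 552 + 1 = 553

553


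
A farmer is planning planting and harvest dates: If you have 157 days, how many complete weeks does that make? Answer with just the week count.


Total days: 157
Days per week: 7
Division: 157 / 7 = 22 remainder 3
Complete weeks: 22
Remaining days: 3

22
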